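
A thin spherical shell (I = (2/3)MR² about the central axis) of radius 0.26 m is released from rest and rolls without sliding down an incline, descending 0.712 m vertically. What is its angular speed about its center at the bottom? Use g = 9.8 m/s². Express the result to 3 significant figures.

ω ≈ 11.1 rad/s

Here I = (2/3)MR², so the shape factor k = I/(MR²) = 2/3.
Rolling without slipping gives ω = v/R, so the total kinetic energy is ½Mv² + ½Iω² = ½(1+k)Mv² = (5/6)Mv².
Energy conservation Mgh = ½(1+k)Mv² gives v = √(2gh/(1+k)) = √(2 × 9.8 × 0.712 / 1.667) = 2.894 m/s.
The angular speed follows from ω = v/R = 2.894/0.26 ≈ 11.1 rad/s.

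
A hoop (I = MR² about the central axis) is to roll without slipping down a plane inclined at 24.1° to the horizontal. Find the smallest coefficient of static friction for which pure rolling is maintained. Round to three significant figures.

For this body I = MR², i.e. k = I/(MR²) = 1.
Newton's second law down the slope: Mg sinθ − f = Ma. The torque equation fR = Iα (with α = a/R) gives f = kMa.
These give a = g sinθ/(1+k) and the required friction f = kMg sinθ/(1+k).
With N = Mg cosθ, the no-slip condition f ≤ μN gives μ_min = f/N = k tanθ/(1+k).
μ_min = 1 × tan24.1° / 2 ≈ 0.224.

μ_min ≈ 0.224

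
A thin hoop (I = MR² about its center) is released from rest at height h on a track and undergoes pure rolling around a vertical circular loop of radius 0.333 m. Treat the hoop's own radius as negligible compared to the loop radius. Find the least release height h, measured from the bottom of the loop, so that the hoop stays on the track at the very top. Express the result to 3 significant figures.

Here I = MR², so the shape factor k = I/(MR²) = 1.
At the top, contact is just lost when gravity alone supplies the centripetal force: Mg = Mv_top²/r, i.e. v_top² = gr.
With ω = v/R, the kinetic energy at speed v is ½(1+k)Mv² = Mv².
Energy conservation from release (height h) to the top (height 2r): Mgh = Mg(2r) + M·gr.
Thus h_min = 2r + (1+k)r/2 = r(2 + 2/2) = 0.333 × 3 ≈ 0.999 m.

h_min ≈ 0.999 m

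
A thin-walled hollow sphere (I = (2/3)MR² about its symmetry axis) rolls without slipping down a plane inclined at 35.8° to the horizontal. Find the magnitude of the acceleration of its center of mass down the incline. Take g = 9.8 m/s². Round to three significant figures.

a ≈ 3.44 m/s²

For this body I = (2/3)MR², i.e. k = I/(MR²) = 2/3.
Along the incline Mg sinθ − f = Ma, and torque about the center fR = Iα = kMR²(a/R) gives f = kMa.
Eliminating f: Mg sinθ = (1+k)Ma, so a = g sinθ/(1+k) = 9.8 × sin35.8° / 1.667 ≈ 3.44 m/s².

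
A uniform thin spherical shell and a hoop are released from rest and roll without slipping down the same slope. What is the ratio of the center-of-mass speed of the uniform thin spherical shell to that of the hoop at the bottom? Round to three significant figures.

v_ratio ≈ 1.10

Each satisfies Mgh = ½(1+k)Mv² with k = I/(MR²), so v ∝ 1/√(1+k).
For the uniform thin spherical shell k = 2/3; for the hoop k = 1.
v₁/v₂ = √((1+k₂)/(1+k₁)) = √(2/1.667) ≈ 1.10.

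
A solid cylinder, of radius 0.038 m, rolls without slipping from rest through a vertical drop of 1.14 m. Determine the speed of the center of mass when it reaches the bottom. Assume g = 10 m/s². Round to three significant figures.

v ≈ 3.90 m/s

The moment of inertia is (1/2)MR², giving k ≡ I/(MR²) = 0.5.
Since it rolls without slipping, ω = v/R and KE = ½Mv² + ½Iω² = ½(1+k)Mv² = (3/4)Mv².
Energy conservation: Mgh = (3/4)Mv², so v = √(2gh/(1+k)) = √(2 × 10 × 1.14 / 1.5) ≈ 3.90 m/s.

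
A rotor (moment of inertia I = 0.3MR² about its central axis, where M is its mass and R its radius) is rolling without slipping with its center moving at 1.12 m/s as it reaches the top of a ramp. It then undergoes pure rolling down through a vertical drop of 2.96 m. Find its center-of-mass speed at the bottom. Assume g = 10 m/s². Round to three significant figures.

v ≈ 6.84 m/s

The moment of inertia is 0.3MR², giving k ≡ I/(MR²) = 0.3.
The rolling condition ω = v/R makes the rotational term ½I(v/R)² = ½kMv², so KE_total = ½(1+k)Mv² = (13/20)Mv².
Conserving energy between top and bottom: (13/20)Mv² = (13/20)Mv₀² + Mgh, hence v² = v₀² + 2gh/(1+k).
v = √(1.12² + 2×10×2.96/1.3) = √46.79 ≈ 6.84 m/s.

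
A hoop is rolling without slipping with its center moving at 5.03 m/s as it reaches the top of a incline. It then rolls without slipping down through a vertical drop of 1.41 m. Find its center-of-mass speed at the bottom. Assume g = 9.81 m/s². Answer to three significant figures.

v ≈ 6.26 m/s

Here I = MR², so the shape factor k = I/(MR²) = 1.
The rolling condition ω = v/R makes the rotational term ½I(v/R)² = ½kMv², so KE_total = ½(1+k)Mv² = Mv².
Energy conservation: Mv₀² + Mgh = Mv², so v² = v₀² + 2gh/(1+k).
v = √(5.03² + 2×9.81×1.41/2) = √39.13 ≈ 6.26 m/s.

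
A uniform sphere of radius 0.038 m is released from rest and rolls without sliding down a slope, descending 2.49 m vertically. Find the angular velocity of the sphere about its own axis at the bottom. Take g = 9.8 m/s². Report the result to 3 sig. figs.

The moment of inertia is (2/5)MR², giving k ≡ I/(MR²) = 0.4.
The rolling condition ω = v/R makes the rotational term ½I(v/R)² = ½kMv², so KE_total = ½(1+k)Mv² = (7/10)Mv².
Energy conservation Mgh = ½(1+k)Mv² gives v = √(2gh/(1+k)) = √(2 × 9.8 × 2.49 / 1.4) = 5.904 m/s.
Then ω = v/R = 5.904 / 0.038 ≈ 155 rad/s.

ω ≈ 155 rad/s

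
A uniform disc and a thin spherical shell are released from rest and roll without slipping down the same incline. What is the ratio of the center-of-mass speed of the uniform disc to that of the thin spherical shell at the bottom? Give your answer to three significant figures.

Each satisfies Mgh = ½(1+k)Mv² with k = I/(MR²), so v ∝ 1/√(1+k).
For the uniform disc k = 0.5; for the thin spherical shell k = 2/3.
v₁/v₂ = √((1+k₂)/(1+k₁)) = √(1.667/1.5) ≈ 1.05.

v_ratio ≈ 1.05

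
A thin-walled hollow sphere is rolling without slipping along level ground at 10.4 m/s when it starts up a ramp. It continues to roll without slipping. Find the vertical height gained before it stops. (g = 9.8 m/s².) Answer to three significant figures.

h ≈ 9.20 m

The moment of inertia is (2/3)MR², giving k ≡ I/(MR²) = 2/3.
Since it rolls without slipping, ω = v/R and KE = ½Mv² + ½Iω² = ½(1+k)Mv² = (5/6)Mv².
At the top the kinetic energy is zero, so (5/6)Mv₀² = Mgh.
Thus h = (1+k)v₀²/(2g) = 1.667 × 10.4² / (2 × 9.8) ≈ 9.20 m.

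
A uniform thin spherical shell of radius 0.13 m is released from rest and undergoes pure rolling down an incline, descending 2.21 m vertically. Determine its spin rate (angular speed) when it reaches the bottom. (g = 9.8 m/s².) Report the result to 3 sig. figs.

ω ≈ 39.2 rad/s

With I = (2/3)MR², the ratio k = I/(MR²) is 2/3.
Pure rolling means v = ωR; then KE = ½Mv² + ½I(v/R)² = ½(1+k)Mv² = (5/6)Mv².
Energy conservation Mgh = ½(1+k)Mv² gives v = √(2gh/(1+k)) = √(2 × 9.8 × 2.21 / 1.667) = 5.098 m/s.
The angular speed follows from ω = v/R = 5.098/0.13 ≈ 39.2 rad/s.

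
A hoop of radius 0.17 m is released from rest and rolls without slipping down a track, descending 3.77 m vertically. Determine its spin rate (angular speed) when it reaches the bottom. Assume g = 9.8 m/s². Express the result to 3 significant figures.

The moment of inertia is MR², giving k ≡ I/(MR²) = 1.
Since it rolls without slipping, ω = v/R and KE = ½Mv² + ½Iω² = ½(1+k)Mv² = Mv².
Energy conservation Mgh = ½(1+k)Mv² gives v = √(2gh/(1+k)) = √(2 × 9.8 × 3.77 / 2) = 6.078 m/s.
Then ω = v/R = 6.078 / 0.17 ≈ 35.8 rad/s.

ω ≈ 35.8 rad/s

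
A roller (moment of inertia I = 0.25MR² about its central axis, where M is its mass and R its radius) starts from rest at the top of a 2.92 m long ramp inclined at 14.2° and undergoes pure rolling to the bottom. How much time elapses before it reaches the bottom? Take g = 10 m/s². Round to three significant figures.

t ≈ 1.73 s

The moment of inertia is 0.25MR², giving k ≡ I/(MR²) = 0.25.
Along the incline Mg sinθ − f = Ma, and torque about the center fR = Iα = kMR²(a/R) gives f = kMa.
Hence a = g sinθ/(1+k) = 10×sin14.2°/1.25 = 1.962 m/s².
Starting from rest, L = ½at², so t = √(2L/a) = √(2×2.92/1.962) ≈ 1.73 s.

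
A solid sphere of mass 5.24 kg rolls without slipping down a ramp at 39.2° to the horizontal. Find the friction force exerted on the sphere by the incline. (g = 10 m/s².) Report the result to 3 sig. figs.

f ≈ 9.46 N

The moment of inertia is (2/5)MR², giving k ≡ I/(MR²) = 0.4.
Along the incline Mg sinθ − f = Ma, and torque about the center fR = Iα = kMR²(a/R) gives f = kMa.
Combining, a = g sinθ/(1+k) and f = kMa = kMg sinθ/(1+k).
f = 0.4 × 5.24 × 10 × sin39.2° / 1.4 ≈ 9.46 N.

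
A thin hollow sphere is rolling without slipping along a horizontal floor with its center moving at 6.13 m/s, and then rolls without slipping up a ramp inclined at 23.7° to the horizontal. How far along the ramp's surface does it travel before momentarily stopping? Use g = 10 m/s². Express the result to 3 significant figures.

d ≈ 7.79 m

With I = (2/3)MR², the ratio k = I/(MR²) is 2/3.
The rolling condition ω = v/R makes the rotational term ½I(v/R)² = ½kMv², so KE_total = ½(1+k)Mv² = (5/6)Mv².
Setting this equal to Mgh gives the vertical rise h = (1+k)v₀²/(2g) = 1.667×6.13²/(2×10) = 3.131 m.
Along the incline, d = h/sinθ = 3.131/sin23.7° ≈ 7.79 m.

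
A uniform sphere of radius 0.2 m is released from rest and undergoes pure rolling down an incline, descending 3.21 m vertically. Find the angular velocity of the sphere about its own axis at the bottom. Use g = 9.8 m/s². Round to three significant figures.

ω ≈ 33.5 rad/s

With I = (2/5)MR², the ratio k = I/(MR²) is 0.4.
Rolling without slipping gives ω = v/R, so the total kinetic energy is ½Mv² + ½Iω² = ½(1+k)Mv² = (7/10)Mv².
Energy conservation Mgh = ½(1+k)Mv² gives v = √(2gh/(1+k)) = √(2 × 9.8 × 3.21 / 1.4) = 6.704 m/s.
The angular speed follows from ω = v/R = 6.704/0.2 ≈ 33.5 rad/s.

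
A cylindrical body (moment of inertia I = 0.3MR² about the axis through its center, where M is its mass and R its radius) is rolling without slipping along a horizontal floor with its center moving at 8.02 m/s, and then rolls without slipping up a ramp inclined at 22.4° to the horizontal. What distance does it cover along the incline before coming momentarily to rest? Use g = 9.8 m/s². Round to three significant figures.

With I = 0.3MR², the ratio k = I/(MR²) is 0.3.
Since it rolls without slipping, ω = v/R and KE = ½Mv² + ½Iω² = ½(1+k)Mv² = (13/20)Mv².
Setting this equal to Mgh gives the vertical rise h = (1+k)v₀²/(2g) = 1.3×8.02²/(2×9.8) = 4.266 m.
Along the incline, d = h/sinθ = 4.266/sin22.4° ≈ 11.2 m.

d ≈ 11.2 m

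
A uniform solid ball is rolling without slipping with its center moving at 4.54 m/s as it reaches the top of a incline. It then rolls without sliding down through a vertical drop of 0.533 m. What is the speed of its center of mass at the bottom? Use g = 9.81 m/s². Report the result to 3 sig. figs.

v ≈ 5.30 m/s

For this body I = (2/5)MR², i.e. k = I/(MR²) = 0.4.
Since it rolls without slipping, ω = v/R and KE = ½Mv² + ½Iω² = ½(1+k)Mv² = (7/10)Mv².
Energy conservation: (7/10)Mv₀² + Mgh = (7/10)Mv², so v² = v₀² + 2gh/(1+k).
v = √(4.54² + 2×9.81×0.533/1.4) = √28.08 ≈ 5.30 m/s.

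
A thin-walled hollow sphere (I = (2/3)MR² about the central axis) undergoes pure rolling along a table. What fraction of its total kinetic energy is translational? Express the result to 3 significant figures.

fraction ≈ 0.600

With I = (2/3)MR², the ratio k = I/(MR²) is 2/3.
With ω = v/R, KE_trans = ½Mv² and KE_rot = ½Iω² = ½kMv², so KE_total = ½(1+k)Mv².
The translational fraction is therefore 1/(1+k) = 1/1.667 ≈ 0.600.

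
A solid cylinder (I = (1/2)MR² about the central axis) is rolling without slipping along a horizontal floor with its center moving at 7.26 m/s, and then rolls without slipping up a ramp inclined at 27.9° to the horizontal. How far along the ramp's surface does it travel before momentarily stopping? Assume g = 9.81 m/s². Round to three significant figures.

d ≈ 8.61 m

With I = (1/2)MR², the ratio k = I/(MR²) is 0.5.
Pure rolling means v = ωR; then KE = ½Mv² + ½I(v/R)² = ½(1+k)Mv² = (3/4)Mv².
Setting this equal to Mgh gives the vertical rise h = (1+k)v₀²/(2g) = 1.5×7.26²/(2×9.81) = 4.03 m.
Along the incline, d = h/sinθ = 4.03/sin27.9° ≈ 8.61 m.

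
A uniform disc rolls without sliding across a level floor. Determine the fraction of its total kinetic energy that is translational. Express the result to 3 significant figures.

fraction ≈ 0.667

Here I = (1/2)MR², so the shape factor k = I/(MR²) = 0.5.
Since ω = v/R, the translational part is ½Mv² and the rotational part is ½I(v/R)² = ½kMv²; the total is ½(1+k)Mv².
The translational fraction is therefore 1/(1+k) = 1/1.5 ≈ 0.667.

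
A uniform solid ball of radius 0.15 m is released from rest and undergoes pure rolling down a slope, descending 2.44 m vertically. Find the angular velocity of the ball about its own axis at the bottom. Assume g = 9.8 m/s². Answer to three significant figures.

The moment of inertia is (2/5)MR², giving k ≡ I/(MR²) = 0.4.
Rolling without slipping gives ω = v/R, so the total kinetic energy is ½Mv² + ½Iω² = ½(1+k)Mv² = (7/10)Mv².
Energy conservation Mgh = ½(1+k)Mv² gives v = √(2gh/(1+k)) = √(2 × 9.8 × 2.44 / 1.4) = 5.845 m/s.
Then ω = v/R = 5.845 / 0.15 ≈ 39.0 rad/s.

ω ≈ 39.0 rad/s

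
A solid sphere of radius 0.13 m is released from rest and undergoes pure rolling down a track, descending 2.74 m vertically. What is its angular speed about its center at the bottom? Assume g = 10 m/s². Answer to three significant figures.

The moment of inertia is (2/5)MR², giving k ≡ I/(MR²) = 0.4.
Since it rolls without slipping, ω = v/R and KE = ½Mv² + ½Iω² = ½(1+k)Mv² = (7/10)Mv².
Energy conservation Mgh = ½(1+k)Mv² gives v = √(2gh/(1+k)) = √(2 × 10 × 2.74 / 1.4) = 6.256 m/s.
The angular speed follows from ω = v/R = 6.256/0.13 ≈ 48.1 rad/s.

ω ≈ 48.1 rad/s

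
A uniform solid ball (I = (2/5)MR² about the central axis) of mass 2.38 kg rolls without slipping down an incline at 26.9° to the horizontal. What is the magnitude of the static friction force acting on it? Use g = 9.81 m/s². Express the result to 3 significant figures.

The moment of inertia is (2/5)MR², giving k ≡ I/(MR²) = 0.4.
Along the incline Mg sinθ − f = Ma, and torque about the center fR = Iα = kMR²(a/R) gives f = kMa.
Combining, a = g sinθ/(1+k) and f = kMa = kMg sinθ/(1+k).
f = 0.4 × 2.38 × 9.81 × sin26.9° / 1.4 ≈ 3.02 N.

f ≈ 3.02 N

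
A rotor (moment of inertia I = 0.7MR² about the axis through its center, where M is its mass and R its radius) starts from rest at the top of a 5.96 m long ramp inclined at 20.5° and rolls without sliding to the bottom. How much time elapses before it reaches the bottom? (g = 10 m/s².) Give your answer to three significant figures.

The moment of inertia is 0.7MR², giving k ≡ I/(MR²) = 0.7.
Newton's second law down the slope: Mg sinθ − f = Ma. The torque equation fR = Iα (with α = a/R) gives f = kMa.
Hence a = g sinθ/(1+k) = 10×sin20.5°/1.7 = 2.06 m/s².
Starting from rest, L = ½at², so t = √(2L/a) = √(2×5.96/2.06) ≈ 2.41 s.

t ≈ 2.41 s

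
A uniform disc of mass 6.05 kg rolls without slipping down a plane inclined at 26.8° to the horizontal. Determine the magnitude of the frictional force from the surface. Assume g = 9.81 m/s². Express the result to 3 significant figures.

f ≈ 8.92 N

For this body I = (1/2)MR², i.e. k = I/(MR²) = 0.5.
Translational: Mg sinθ − f = Ma. Rotational about the CM: fR = Iα = kMRa, so f = kMa.
Combining, a = g sinθ/(1+k) and f = kMa = kMg sinθ/(1+k).
f = 0.5 × 6.05 × 9.81 × sin26.8° / 1.5 ≈ 8.92 N.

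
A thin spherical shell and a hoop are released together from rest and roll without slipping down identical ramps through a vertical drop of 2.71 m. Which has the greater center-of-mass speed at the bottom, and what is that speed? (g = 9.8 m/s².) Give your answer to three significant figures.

the thin spherical shell, at v ≈ 5.65 m/s

For rolling without slipping, Mgh = ½(1+k)Mv² where k = I/(MR²), so v = √(2gh/(1+k)).
Thin spherical shell: k = 2/3, giving v = √(2×9.8×2.71/1.667) = 5.645 m/s.
Hoop: k = 1, giving v = √(2×9.8×2.71/2) = 5.153 m/s.
The smaller k wins: the thin spherical shell, at ≈ 5.65 m/s.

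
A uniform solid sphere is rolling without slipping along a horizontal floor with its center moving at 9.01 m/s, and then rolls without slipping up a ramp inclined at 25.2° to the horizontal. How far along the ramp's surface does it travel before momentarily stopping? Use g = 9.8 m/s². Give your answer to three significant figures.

With I = (2/5)MR², the ratio k = I/(MR²) is 0.4.
Rolling without slipping gives ω = v/R, so the total kinetic energy is ½Mv² + ½Iω² = ½(1+k)Mv² = (7/10)Mv².
Setting this equal to Mgh gives the vertical rise h = (1+k)v₀²/(2g) = 1.4×9.01²/(2×9.8) = 5.799 m.
The distance along the slope is d = h/sinθ = 5.799/sin25.2° ≈ 13.6 m.

d ≈ 13.6 m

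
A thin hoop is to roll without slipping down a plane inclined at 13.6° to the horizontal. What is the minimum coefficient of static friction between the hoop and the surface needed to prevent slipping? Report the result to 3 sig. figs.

Here I = MR², so the shape factor k = I/(MR²) = 1.
Newton's second law down the slope: Mg sinθ − f = Ma. The torque equation fR = Iα (with α = a/R) gives f = kMa.
These give a = g sinθ/(1+k) and the required friction f = kMg sinθ/(1+k).
With N = Mg cosθ, the no-slip condition f ≤ μN gives μ_min = f/N = k tanθ/(1+k).
μ_min = 1 × tan13.6° / 2 ≈ 0.121.

μ_min ≈ 0.121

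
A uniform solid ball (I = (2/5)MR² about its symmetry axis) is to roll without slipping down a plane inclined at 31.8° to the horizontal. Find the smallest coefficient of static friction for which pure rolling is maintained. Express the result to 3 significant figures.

For this body I = (2/5)MR², i.e. k = I/(MR²) = 0.4.
Along the incline Mg sinθ − f = Ma, and torque about the center fR = Iα = kMR²(a/R) gives f = kMa.
These give a = g sinθ/(1+k) and the required friction f = kMg sinθ/(1+k).
The normal force is N = Mg cosθ, so μ_min = f/N = k tanθ/(1+k).
μ_min = 0.4 × tan31.8° / 1.4 ≈ 0.177.

μ_min ≈ 0.177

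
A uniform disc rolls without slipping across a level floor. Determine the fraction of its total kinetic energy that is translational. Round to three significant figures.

Here I = (1/2)MR², so the shape factor k = I/(MR²) = 0.5.
With ω = v/R, KE_trans = ½Mv² and KE_rot = ½Iω² = ½kMv², so KE_total = ½(1+k)Mv².
The translational fraction is therefore 1/(1+k) = 1/1.5 ≈ 0.667.

fraction ≈ 0.667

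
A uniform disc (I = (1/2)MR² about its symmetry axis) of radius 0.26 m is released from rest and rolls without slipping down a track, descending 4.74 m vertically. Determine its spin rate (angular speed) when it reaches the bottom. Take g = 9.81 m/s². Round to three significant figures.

With I = (1/2)MR², the ratio k = I/(MR²) is 0.5.
The rolling condition ω = v/R makes the rotational term ½I(v/R)² = ½kMv², so KE_total = ½(1+k)Mv² = (3/4)Mv².
Energy conservation Mgh = ½(1+k)Mv² gives v = √(2gh/(1+k)) = √(2 × 9.81 × 4.74 / 1.5) = 7.874 m/s.
Then ω = v/R = 7.874 / 0.26 ≈ 30.3 rad/s.

ω ≈ 30.3 rad/s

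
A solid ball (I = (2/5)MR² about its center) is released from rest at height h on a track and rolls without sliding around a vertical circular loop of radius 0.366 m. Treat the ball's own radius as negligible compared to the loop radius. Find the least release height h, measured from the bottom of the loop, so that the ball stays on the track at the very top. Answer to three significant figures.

h_min ≈ 0.988 m

For this body I = (2/5)MR², i.e. k = I/(MR²) = 0.4.
At the top of the loop, the minimum-contact condition is Mg = Mv_top²/r, so v_top² = gr.
With ω = v/R, the kinetic energy at speed v is ½(1+k)Mv² = (7/10)Mv².
Energy conservation from release (height h) to the top (height 2r): Mgh = Mg(2r) + (7/10)M·gr.
Thus h_min = 2r + (1+k)r/2 = r(2 + 1.4/2) = 0.366 × 2.7 ≈ 0.988 m.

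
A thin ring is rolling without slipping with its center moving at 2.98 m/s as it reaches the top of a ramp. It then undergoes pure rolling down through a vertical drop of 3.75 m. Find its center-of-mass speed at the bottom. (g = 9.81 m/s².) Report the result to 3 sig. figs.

v ≈ 6.76 m/s

The moment of inertia is MR², giving k ≡ I/(MR²) = 1.
The rolling condition ω = v/R makes the rotational term ½I(v/R)² = ½kMv², so KE_total = ½(1+k)Mv² = Mv².
Energy conservation: Mv₀² + Mgh = Mv², so v² = v₀² + 2gh/(1+k).
v = √(2.98² + 2×9.81×3.75/2) = √45.67 ≈ 6.76 m/s.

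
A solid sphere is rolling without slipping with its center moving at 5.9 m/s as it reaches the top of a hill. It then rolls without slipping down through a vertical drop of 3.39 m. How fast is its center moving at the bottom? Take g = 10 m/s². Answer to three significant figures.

v ≈ 9.12 m/s

With I = (2/5)MR², the ratio k = I/(MR²) is 0.4.
Pure rolling means v = ωR; then KE = ½Mv² + ½I(v/R)² = ½(1+k)Mv² = (7/10)Mv².
Energy conservation: (7/10)Mv₀² + Mgh = (7/10)Mv², so v² = v₀² + 2gh/(1+k).
v = √(5.9² + 2×10×3.39/1.4) = √83.24 ≈ 9.12 m/s.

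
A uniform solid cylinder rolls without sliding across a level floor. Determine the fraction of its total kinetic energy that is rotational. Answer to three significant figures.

For this body I = (1/2)MR², i.e. k = I/(MR²) = 0.5.
Since ω = v/R, the translational part is ½Mv² and the rotational part is ½I(v/R)² = ½kMv²; the total is ½(1+k)Mv².
The rotational fraction is therefore k/(1+k) = 0.5/1.5 ≈ 0.333.

fraction ≈ 0.333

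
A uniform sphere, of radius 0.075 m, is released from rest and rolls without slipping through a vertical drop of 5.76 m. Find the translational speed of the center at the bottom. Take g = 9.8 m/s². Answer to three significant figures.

Here I = (2/5)MR², so the shape factor k = I/(MR²) = 0.4.
Rolling without slipping gives ω = v/R, so the total kinetic energy is ½Mv² + ½Iω² = ½(1+k)Mv² = (7/10)Mv².
Energy conservation: Mgh = (7/10)Mv², so v = √(2gh/(1+k)) = √(2 × 9.8 × 5.76 / 1.4) ≈ 8.98 m/s.

v ≈ 8.98 m/s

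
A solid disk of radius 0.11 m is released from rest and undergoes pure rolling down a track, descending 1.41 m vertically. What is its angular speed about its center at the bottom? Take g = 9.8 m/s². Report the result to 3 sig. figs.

ω ≈ 39.0 rad/s

With I = (1/2)MR², the ratio k = I/(MR²) is 0.5.
Pure rolling means v = ωR; then KE = ½Mv² + ½I(v/R)² = ½(1+k)Mv² = (3/4)Mv².
Energy conservation Mgh = ½(1+k)Mv² gives v = √(2gh/(1+k)) = √(2 × 9.8 × 1.41 / 1.5) = 4.292 m/s.
Then ω = v/R = 4.292 / 0.11 ≈ 39.0 rad/s.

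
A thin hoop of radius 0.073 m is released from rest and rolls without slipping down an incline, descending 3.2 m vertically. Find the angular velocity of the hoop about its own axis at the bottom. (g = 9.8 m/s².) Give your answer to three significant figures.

With I = MR², the ratio k = I/(MR²) is 1.
The rolling condition ω = v/R makes the rotational term ½I(v/R)² = ½kMv², so KE_total = ½(1+k)Mv² = Mv².
Energy conservation Mgh = ½(1+k)Mv² gives v = √(2gh/(1+k)) = √(2 × 9.8 × 3.2 / 2) = 5.6 m/s.
Then ω = v/R = 5.6 / 0.073 ≈ 76.7 rad/s.

ω ≈ 76.7 rad/s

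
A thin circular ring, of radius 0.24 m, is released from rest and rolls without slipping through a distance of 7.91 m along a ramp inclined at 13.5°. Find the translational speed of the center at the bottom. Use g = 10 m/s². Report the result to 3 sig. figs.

With I = MR², the ratio k = I/(MR²) is 1.
Rolling without slipping gives ω = v/R, so the total kinetic energy is ½Mv² + ½Iω² = ½(1+k)Mv² = Mv².
The vertical drop is h = L sinθ = 7.91 × sin13.5° = 1.847 m.
Energy conservation: Mgh = Mv², so v = √(2gh/(1+k)) = √(2 × 10 × 1.847 / 2) ≈ 4.30 m/s.

v ≈ 4.30 m/s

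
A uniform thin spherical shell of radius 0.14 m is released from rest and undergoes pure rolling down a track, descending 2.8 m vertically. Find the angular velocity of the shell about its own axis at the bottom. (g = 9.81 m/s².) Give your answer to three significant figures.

ω ≈ 41.0 rad/s

Here I = (2/3)MR², so the shape factor k = I/(MR²) = 2/3.
Rolling without slipping gives ω = v/R, so the total kinetic energy is ½Mv² + ½Iω² = ½(1+k)Mv² = (5/6)Mv².
Energy conservation Mgh = ½(1+k)Mv² gives v = √(2gh/(1+k)) = √(2 × 9.81 × 2.8 / 1.667) = 5.741 m/s.
Then ω = v/R = 5.741 / 0.14 ≈ 41.0 rad/s.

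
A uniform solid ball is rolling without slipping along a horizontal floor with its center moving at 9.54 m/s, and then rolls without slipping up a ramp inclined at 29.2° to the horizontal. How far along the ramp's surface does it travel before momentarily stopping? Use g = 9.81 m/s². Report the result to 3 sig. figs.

With I = (2/5)MR², the ratio k = I/(MR²) is 0.4.
Rolling without slipping gives ω = v/R, so the total kinetic energy is ½Mv² + ½Iω² = ½(1+k)Mv² = (7/10)Mv².
Setting this equal to Mgh gives the vertical rise h = (1+k)v₀²/(2g) = 1.4×9.54²/(2×9.81) = 6.494 m.
The distance along the slope is d = h/sinθ = 6.494/sin29.2° ≈ 13.3 m.

d ≈ 13.3 m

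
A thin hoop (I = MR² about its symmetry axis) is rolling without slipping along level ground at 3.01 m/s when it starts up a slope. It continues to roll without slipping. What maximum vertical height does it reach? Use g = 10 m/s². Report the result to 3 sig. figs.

h ≈ 0.906 m

The moment of inertia is MR², giving k ≡ I/(MR²) = 1.
The rolling condition ω = v/R makes the rotational term ½I(v/R)² = ½kMv², so KE_total = ½(1+k)Mv² = Mv².
All of this converts to potential energy at the highest point: Mv₀² = Mgh.
Thus h = (1+k)v₀²/(2g) = 2 × 3.01² / (2 × 10) ≈ 0.906 m.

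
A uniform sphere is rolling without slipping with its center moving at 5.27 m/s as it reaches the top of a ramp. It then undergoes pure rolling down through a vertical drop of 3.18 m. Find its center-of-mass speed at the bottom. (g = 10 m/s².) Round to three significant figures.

v ≈ 8.56 m/s

For this body I = (2/5)MR², i.e. k = I/(MR²) = 0.4.
Rolling without slipping gives ω = v/R, so the total kinetic energy is ½Mv² + ½Iω² = ½(1+k)Mv² = (7/10)Mv².
Conserving energy between top and bottom: (7/10)Mv² = (7/10)Mv₀² + Mgh, hence v² = v₀² + 2gh/(1+k).
v = √(5.27² + 2×10×3.18/1.4) = √73.2 ≈ 8.56 m/s.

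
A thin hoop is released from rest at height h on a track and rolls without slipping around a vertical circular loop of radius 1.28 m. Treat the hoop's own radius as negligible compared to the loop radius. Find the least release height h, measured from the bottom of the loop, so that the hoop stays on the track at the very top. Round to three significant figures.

With I = MR², the ratio k = I/(MR²) is 1.
At the top, contact is just lost when gravity alone supplies the centripetal force: Mg = Mv_top²/r, i.e. v_top² = gr.
With ω = v/R, the kinetic energy at speed v is ½(1+k)Mv² = Mv².
Energy conservation from release (height h) to the top (height 2r): Mgh = Mg(2r) + M·gr.
Thus h_min = 2r + (1+k)r/2 = r(2 + 2/2) = 1.28 × 3 ≈ 3.84 m.

h_min ≈ 3.84 m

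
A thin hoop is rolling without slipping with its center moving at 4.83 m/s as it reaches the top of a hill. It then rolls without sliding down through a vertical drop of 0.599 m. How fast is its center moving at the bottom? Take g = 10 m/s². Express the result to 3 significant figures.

Here I = MR², so the shape factor k = I/(MR²) = 1.
Rolling without slipping gives ω = v/R, so the total kinetic energy is ½Mv² + ½Iω² = ½(1+k)Mv² = Mv².
Energy conservation: Mv₀² + Mgh = Mv², so v² = v₀² + 2gh/(1+k).
v = √(4.83² + 2×10×0.599/2) = √29.32 ≈ 5.41 m/s.

v ≈ 5.41 m/s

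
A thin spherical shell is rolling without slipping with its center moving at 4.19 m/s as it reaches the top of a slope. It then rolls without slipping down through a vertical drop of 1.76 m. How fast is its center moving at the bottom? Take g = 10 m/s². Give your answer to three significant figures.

For this body I = (2/3)MR², i.e. k = I/(MR²) = 2/3.
Pure rolling means v = ωR; then KE = ½Mv² + ½I(v/R)² = ½(1+k)Mv² = (5/6)Mv².
Energy conservation: (5/6)Mv₀² + Mgh = (5/6)Mv², so v² = v₀² + 2gh/(1+k).
v = √(4.19² + 2×10×1.76/1.667) = √38.68 ≈ 6.22 m/s.

v ≈ 6.22 m/s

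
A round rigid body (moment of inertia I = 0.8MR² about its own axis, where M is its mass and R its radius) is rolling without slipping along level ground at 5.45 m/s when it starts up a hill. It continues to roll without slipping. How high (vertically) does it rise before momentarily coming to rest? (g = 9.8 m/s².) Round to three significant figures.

h ≈ 2.73 m

For this body I = 0.8MR², i.e. k = I/(MR²) = 0.8.
The rolling condition ω = v/R makes the rotational term ½I(v/R)² = ½kMv², so KE_total = ½(1+k)Mv² = (9/10)Mv².
All of this converts to potential energy at the highest point: (9/10)Mv₀² = Mgh.
Thus h = (1+k)v₀²/(2g) = 1.8 × 5.45² / (2 × 9.8) ≈ 2.73 m.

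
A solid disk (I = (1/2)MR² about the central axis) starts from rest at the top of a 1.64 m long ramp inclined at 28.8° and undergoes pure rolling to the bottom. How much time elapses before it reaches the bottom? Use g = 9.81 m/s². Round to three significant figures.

t ≈ 1.02 s

The moment of inertia is (1/2)MR², giving k ≡ I/(MR²) = 0.5.
Along the incline Mg sinθ − f = Ma, and torque about the center fR = Iα = kMR²(a/R) gives f = kMa.
Hence a = g sinθ/(1+k) = 9.81×sin28.8°/1.5 = 3.151 m/s².
Starting from rest, L = ½at², so t = √(2L/a) = √(2×1.64/3.151) ≈ 1.02 s.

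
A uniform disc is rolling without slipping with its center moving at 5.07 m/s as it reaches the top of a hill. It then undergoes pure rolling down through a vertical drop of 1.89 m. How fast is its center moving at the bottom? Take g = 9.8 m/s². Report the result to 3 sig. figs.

v ≈ 7.10 m/s

The moment of inertia is (1/2)MR², giving k ≡ I/(MR²) = 0.5.
Since it rolls without slipping, ω = v/R and KE = ½Mv² + ½Iω² = ½(1+k)Mv² = (3/4)Mv².
Energy conservation: (3/4)Mv₀² + Mgh = (3/4)Mv², so v² = v₀² + 2gh/(1+k).
v = √(5.07² + 2×9.8×1.89/1.5) = √50.4 ≈ 7.10 m/s.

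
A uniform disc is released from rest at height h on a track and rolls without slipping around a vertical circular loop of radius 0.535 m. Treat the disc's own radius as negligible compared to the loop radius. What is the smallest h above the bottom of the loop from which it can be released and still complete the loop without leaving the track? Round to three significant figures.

Here I = (1/2)MR², so the shape factor k = I/(MR²) = 0.5.
At the top of the loop, the minimum-contact condition is Mg = Mv_top²/r, so v_top² = gr.
With ω = v/R, the kinetic energy at speed v is ½(1+k)Mv² = (3/4)Mv².
Energy conservation from release (height h) to the top (height 2r): Mgh = Mg(2r) + (3/4)M·gr.
Thus h_min = 2r + (1+k)r/2 = r(2 + 1.5/2) = 0.535 × 2.75 ≈ 1.47 m.

h_min ≈ 1.47 m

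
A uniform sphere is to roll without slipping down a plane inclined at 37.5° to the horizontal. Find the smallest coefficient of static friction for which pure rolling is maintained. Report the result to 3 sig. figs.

μ_min ≈ 0.219

With I = (2/5)MR², the ratio k = I/(MR²) is 0.4.
Along the incline Mg sinθ − f = Ma, and torque about the center fR = Iα = kMR²(a/R) gives f = kMa.
These give a = g sinθ/(1+k) and the required friction f = kMg sinθ/(1+k).
With N = Mg cosθ, the no-slip condition f ≤ μN gives μ_min = f/N = k tanθ/(1+k).
μ_min = 0.4 × tan37.5° / 1.4 ≈ 0.219.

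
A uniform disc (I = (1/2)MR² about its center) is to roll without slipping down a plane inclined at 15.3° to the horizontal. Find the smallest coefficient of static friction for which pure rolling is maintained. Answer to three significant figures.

μ_min ≈ 0.0912

For this body I = (1/2)MR², i.e. k = I/(MR²) = 0.5.
Translational: Mg sinθ − f = Ma. Rotational about the CM: fR = Iα = kMRa, so f = kMa.
These give a = g sinθ/(1+k) and the required friction f = kMg sinθ/(1+k).
The normal force is N = Mg cosθ, so μ_min = f/N = k tanθ/(1+k).
μ_min = 0.5 × tan15.3° / 1.5 ≈ 0.0912.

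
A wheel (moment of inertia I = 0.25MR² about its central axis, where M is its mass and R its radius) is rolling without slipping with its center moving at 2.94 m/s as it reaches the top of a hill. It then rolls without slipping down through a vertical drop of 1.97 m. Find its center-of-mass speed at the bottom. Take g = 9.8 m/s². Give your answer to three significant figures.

The moment of inertia is 0.25MR², giving k ≡ I/(MR²) = 0.25.
Pure rolling means v = ωR; then KE = ½Mv² + ½I(v/R)² = ½(1+k)Mv² = (5/8)Mv².
Energy conservation: (5/8)Mv₀² + Mgh = (5/8)Mv², so v² = v₀² + 2gh/(1+k).
v = √(2.94² + 2×9.8×1.97/1.25) = √39.53 ≈ 6.29 m/s.

v ≈ 6.29 m/s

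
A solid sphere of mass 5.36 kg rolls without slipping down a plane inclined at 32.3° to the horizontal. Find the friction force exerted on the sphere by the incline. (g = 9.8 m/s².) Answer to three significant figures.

For this body I = (2/5)MR², i.e. k = I/(MR²) = 0.4.
Translational: Mg sinθ − f = Ma. Rotational about the CM: fR = Iα = kMRa, so f = kMa.
Combining, a = g sinθ/(1+k) and f = kMa = kMg sinθ/(1+k).
f = 0.4 × 5.36 × 9.8 × sin32.3° / 1.4 ≈ 8.02 N.

f ≈ 8.02 N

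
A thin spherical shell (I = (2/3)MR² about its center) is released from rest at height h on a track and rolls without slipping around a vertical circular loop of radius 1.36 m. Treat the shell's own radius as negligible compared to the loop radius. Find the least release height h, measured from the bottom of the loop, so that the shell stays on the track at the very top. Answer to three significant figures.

h_min ≈ 3.85 m

For this body I = (2/3)MR², i.e. k = I/(MR²) = 2/3.
At the top of the loop, the minimum-contact condition is Mg = Mv_top²/r, so v_top² = gr.
With ω = v/R, the kinetic energy at speed v is ½(1+k)Mv² = (5/6)Mv².
Energy conservation from release (height h) to the top (height 2r): Mgh = Mg(2r) + (5/6)M·gr.
Thus h_min = 2r + (1+k)r/2 = r(2 + 1.667/2) = 1.36 × 2.833 ≈ 3.85 m.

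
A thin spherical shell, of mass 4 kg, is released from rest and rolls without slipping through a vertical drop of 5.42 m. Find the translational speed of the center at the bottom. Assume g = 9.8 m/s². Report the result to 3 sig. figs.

v ≈ 7.98 m/s

For this body I = (2/3)MR², i.e. k = I/(MR²) = 2/3.
Pure rolling means v = ωR; then KE = ½Mv² + ½I(v/R)² = ½(1+k)Mv² = (5/6)Mv².
Energy conservation: Mgh = (5/6)Mv², so v = √(2gh/(1+k)) = √(2 × 9.8 × 5.42 / 1.667) ≈ 7.98 m/s.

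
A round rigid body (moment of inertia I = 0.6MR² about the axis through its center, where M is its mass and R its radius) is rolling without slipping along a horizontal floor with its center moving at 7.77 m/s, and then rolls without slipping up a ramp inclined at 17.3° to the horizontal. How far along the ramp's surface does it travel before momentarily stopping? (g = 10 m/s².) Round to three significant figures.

The moment of inertia is 0.6MR², giving k ≡ I/(MR²) = 0.6.
Rolling without slipping gives ω = v/R, so the total kinetic energy is ½Mv² + ½Iω² = ½(1+k)Mv² = (4/5)Mv².
Setting this equal to Mgh gives the vertical rise h = (1+k)v₀²/(2g) = 1.6×7.77²/(2×10) = 4.83 m.
Along the incline, d = h/sinθ = 4.83/sin17.3° ≈ 16.2 m.

d ≈ 16.2 m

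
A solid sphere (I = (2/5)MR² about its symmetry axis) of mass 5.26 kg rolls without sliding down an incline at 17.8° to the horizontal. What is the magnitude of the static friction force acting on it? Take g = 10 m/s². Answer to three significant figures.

For this body I = (2/5)MR², i.e. k = I/(MR²) = 0.4.
Translational: Mg sinθ − f = Ma. Rotational about the CM: fR = Iα = kMRa, so f = kMa.
Combining, a = g sinθ/(1+k) and f = kMa = kMg sinθ/(1+k).
f = 0.4 × 5.26 × 10 × sin17.8° / 1.4 ≈ 4.59 N.

f ≈ 4.59 N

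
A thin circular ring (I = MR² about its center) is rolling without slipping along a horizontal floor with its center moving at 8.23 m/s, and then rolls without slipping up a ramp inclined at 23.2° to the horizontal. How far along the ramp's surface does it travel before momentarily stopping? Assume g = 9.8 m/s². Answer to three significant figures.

The moment of inertia is MR², giving k ≡ I/(MR²) = 1.
The rolling condition ω = v/R makes the rotational term ½I(v/R)² = ½kMv², so KE_total = ½(1+k)Mv² = Mv².
Setting this equal to Mgh gives the vertical rise h = (1+k)v₀²/(2g) = 2×8.23²/(2×9.8) = 6.912 m.
The distance along the slope is d = h/sinθ = 6.912/sin23.2° ≈ 17.5 m.

d ≈ 17.5 m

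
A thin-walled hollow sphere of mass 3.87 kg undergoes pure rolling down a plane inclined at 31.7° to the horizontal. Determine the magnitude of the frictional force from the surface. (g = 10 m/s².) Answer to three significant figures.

f ≈ 8.13 N

The moment of inertia is (2/3)MR², giving k ≡ I/(MR²) = 2/3.
Newton's second law down the slope: Mg sinθ − f = Ma. The torque equation fR = Iα (with α = a/R) gives f = kMa.
Combining, a = g sinθ/(1+k) and f = kMa = kMg sinθ/(1+k).
f = (2/3) × 3.87 × 10 × sin31.7° / 1.667 ≈ 8.13 N.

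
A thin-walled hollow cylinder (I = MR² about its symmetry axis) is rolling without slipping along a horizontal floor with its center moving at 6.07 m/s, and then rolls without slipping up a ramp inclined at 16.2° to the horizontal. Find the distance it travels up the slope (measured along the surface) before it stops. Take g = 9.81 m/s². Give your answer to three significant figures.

d ≈ 13.5 m

With I = MR², the ratio k = I/(MR²) is 1.
Since it rolls without slipping, ω = v/R and KE = ½Mv² + ½Iω² = ½(1+k)Mv² = Mv².
Setting this equal to Mgh gives the vertical rise h = (1+k)v₀²/(2g) = 2×6.07²/(2×9.81) = 3.756 m.
Along the incline, d = h/sinθ = 3.756/sin16.2° ≈ 13.5 m.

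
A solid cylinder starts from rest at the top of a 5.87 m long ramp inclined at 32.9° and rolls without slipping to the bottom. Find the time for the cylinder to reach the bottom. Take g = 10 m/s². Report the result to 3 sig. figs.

The moment of inertia is (1/2)MR², giving k ≡ I/(MR²) = 0.5.
Translational: Mg sinθ − f = Ma. Rotational about the CM: fR = Iα = kMRa, so f = kMa.
Hence a = g sinθ/(1+k) = 10×sin32.9°/1.5 = 3.621 m/s².
Starting from rest, L = ½at², so t = √(2L/a) = √(2×5.87/3.621) ≈ 1.80 s.

t ≈ 1.80 s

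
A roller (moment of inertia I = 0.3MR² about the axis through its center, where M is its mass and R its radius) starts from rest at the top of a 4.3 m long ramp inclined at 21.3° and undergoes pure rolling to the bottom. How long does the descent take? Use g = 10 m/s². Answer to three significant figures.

t ≈ 1.75 s

For this body I = 0.3MR², i.e. k = I/(MR²) = 0.3.
Along the incline Mg sinθ − f = Ma, and torque about the center fR = Iα = kMR²(a/R) gives f = kMa.
Hence a = g sinθ/(1+k) = 10×sin21.3°/1.3 = 2.794 m/s².
Starting from rest, L = ½at², so t = √(2L/a) = √(2×4.3/2.794) ≈ 1.75 s.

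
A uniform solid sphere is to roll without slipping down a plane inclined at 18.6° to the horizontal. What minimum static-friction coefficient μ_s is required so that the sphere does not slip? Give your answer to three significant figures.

With I = (2/5)MR², the ratio k = I/(MR²) is 0.4.
Translational: Mg sinθ − f = Ma. Rotational about the CM: fR = Iα = kMRa, so f = kMa.
These give a = g sinθ/(1+k) and the required friction f = kMg sinθ/(1+k).
With N = Mg cosθ, the no-slip condition f ≤ μN gives μ_min = f/N = k tanθ/(1+k).
μ_min = 0.4 × tan18.6° / 1.4 ≈ 0.0962.

μ_min ≈ 0.0962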